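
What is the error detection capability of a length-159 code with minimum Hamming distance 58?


Detection capability = d_min - 1 = 58 - 1 = 57

57 errors


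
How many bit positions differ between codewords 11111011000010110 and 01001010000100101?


Count differing positions: ^ . ^ ^ . . . ^ . . . ^ ^ . . ^ ^ = 8 differences

8


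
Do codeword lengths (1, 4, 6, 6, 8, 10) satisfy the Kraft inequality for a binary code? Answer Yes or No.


Kraft sum = sum(2^(-l_i)) = 0.5986, need <= 1. Result: satisfied (a binary prefix-free code with these lengths exists)

Yes


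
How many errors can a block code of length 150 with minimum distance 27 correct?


Correction capability = floor((d-1)/2) = floor((27-1)/2) = 13

13 errors


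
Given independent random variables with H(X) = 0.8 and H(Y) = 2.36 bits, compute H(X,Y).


For independent variables, H(X,Y) = H(X) + H(Y) = 0.8 + 2.36 = 3.16

3.16 bits


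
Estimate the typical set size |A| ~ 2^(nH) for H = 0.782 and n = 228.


log2|A_typical| = nH = 228 * 0.782 = 178.296, so |A_typical| ~ 2^178.296 = 4.704e+53

4.704e+53


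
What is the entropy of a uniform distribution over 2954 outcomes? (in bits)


H = log2(n) = log2(2954) = 11.5285

11.5285 bits


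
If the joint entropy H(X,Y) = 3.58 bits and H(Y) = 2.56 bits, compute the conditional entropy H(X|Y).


H(X|Y) = H(X,Y) - H(Y) = 3.58 - 2.56 = 1.02

1.02 bits


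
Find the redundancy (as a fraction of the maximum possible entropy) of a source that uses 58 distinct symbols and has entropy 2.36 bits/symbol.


H_max = log2(K) = log2(58) = 5.858 bits/symbol. Redundancy = 1 - H/H_max = 1 - 2.36/5.858 = 1 - 0.4029 = 0.5971

0.5971


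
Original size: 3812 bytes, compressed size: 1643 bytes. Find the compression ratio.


Ratio = original / compressed = 3812 / 1643 = 2.3201

2.3201


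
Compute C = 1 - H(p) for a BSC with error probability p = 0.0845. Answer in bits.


H(p) = -p*log2(p) - (1-p)*log2(1-p) = -0.0845*log2(0.0845) - 0.9155*log2(0.9155) = 0.301234 + 0.116606 = 0.4178. C = 1 - H(p) = 1 - 0.4178 = 0.5822

0.5822 bits


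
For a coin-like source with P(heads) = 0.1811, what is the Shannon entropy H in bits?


H = -p*log2(p) - (1-p)*log2(1-p). -0.1811*log2(0.1811) = 0.446437; -0.8189*log2(0.8189) = 0.236040. H = 0.446437 + 0.236040 = 0.6825

0.6825 bits


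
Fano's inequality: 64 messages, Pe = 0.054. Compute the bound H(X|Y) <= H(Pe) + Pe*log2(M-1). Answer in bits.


H(Pe) = -Pe*log2(Pe) - (1-Pe)*log2(1-Pe) = -0.054*log2(0.054) - 0.946*log2(0.946) = 0.227388 + 0.075763 = 0.3032. Pe*log2(M-1) = 0.054*log2(63) = 0.322773. Bound = H(Pe) + Pe*log2(M-1) = 0.227388 + 0.075763 + 0.322773 = 0.6259

0.6259 bits


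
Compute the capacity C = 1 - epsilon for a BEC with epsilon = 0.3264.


C = 1 - epsilon = 1 - 0.3264 = 0.6736

0.6736 bits


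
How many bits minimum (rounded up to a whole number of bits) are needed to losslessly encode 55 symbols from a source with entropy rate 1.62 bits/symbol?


Minimum bits >= n * H = 55 * 1.62 = 89.1, rounded up to a whole number of bits = 90

90 bits


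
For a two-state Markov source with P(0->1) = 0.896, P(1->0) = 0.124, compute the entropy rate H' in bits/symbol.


Stationary distribution: pi_0 = p10/(p01+p10) = 0.1216, pi_1 = 0.8784. Entropy rate H' = pi_0*H(p01) + pi_1*H(p10) = 0.1216*0.4815 + 0.8784*0.5408 = 0.5336

0.5336 bits/symbol


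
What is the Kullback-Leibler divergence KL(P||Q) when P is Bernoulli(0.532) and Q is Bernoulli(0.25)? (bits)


KL = p*log2(p/q) + (1-p)*log2((1-p)/(1-q)) = 0.532*log2(0.532/0.25) + 0.468*log2(0.468/0.75) = 0.2612

0.2612 bits


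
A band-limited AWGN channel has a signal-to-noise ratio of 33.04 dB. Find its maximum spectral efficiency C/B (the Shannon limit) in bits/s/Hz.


SNR_linear = 10^(33.04/10) = 2013.7242; C/B = log2(1 + SNR_linear) = log2(1 + 2013.7242) = 10.9764

10.9764 bits/s/Hz


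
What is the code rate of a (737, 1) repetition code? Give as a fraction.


Rate = k/n = 1/737

1/737


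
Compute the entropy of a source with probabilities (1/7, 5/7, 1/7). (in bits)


H = -sum(p_i * log2(p_i)). Terms: -(1/7)*log2(1/7) = 0.401051; -(5/7)*log2(5/7) = 0.346733; -(1/7)*log2(1/7) = 0.401051. H = 0.401051 + 0.346733 + 0.401051 = 1.1488

1.1488 bits


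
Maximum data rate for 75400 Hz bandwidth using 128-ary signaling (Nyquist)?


Rate = 2 * B * log2(M) = 2 * 75400 * 7.0 = 1055600.0

1055600.0 bps


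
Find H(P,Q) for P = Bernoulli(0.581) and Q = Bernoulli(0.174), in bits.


H(P,Q) = -p*log2(q) - (1-p)*log2(1-q). -0.581*log2(0.174) = 1.465770; -0.419*log2(0.826) = 0.115554. H(P,Q) = 1.465770 + 0.115554 = 1.5813

1.5813 bits


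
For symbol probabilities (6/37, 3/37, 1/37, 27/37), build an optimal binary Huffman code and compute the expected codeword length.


Huffman construction (repeatedly merge the two least-probable nodes; each merge adds 1 bit to every symbol beneath it): 1/37 + 3/37 = 4/37; 4/37 + 6/37 = 10/37; 10/37 + 27/37 = 1. Resulting codeword lengths (in the order the probabilities were given): (2, 3, 3, 1). L_avg = sum(p_i * l_i) = 6/37*2 + 3/37*3 + 1/37*3 + 27/37*1 = 51/37 = 1.3784

1.3784 bits


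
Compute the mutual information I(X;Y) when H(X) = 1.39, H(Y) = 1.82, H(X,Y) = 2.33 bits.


I(X;Y) = H(X) + H(Y) - H(X,Y) = 1.39 + 1.82 - 2.33 = 0.88

0.88 bits


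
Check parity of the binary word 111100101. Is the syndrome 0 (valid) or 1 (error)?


Syndrome = XOR of all bits = 1 XOR 1 XOR 1 XOR 1 XOR 0 XOR 0 XOR 1 XOR 0 XOR 1 = 0

0


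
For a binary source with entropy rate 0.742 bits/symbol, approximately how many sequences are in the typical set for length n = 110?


log2|A_typical| = nH = 110 * 0.742 = 81.62, so |A_typical| ~ 2^81.62 = 3.716e+24

3.716e+24


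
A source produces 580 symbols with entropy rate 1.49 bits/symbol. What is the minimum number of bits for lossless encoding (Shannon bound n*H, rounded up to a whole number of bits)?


Minimum bits >= n * H = 580 * 1.49 = 864.2, rounded up to a whole number of bits = 865

865 bits


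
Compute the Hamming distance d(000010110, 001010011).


Count differing positions: . . ^ . . . ^ . ^ = 3 differences

3


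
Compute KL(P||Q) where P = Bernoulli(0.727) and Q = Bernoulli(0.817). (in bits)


KL = p*log2(p/q) + (1-p)*log2((1-p)/(1-q)) = 0.727*log2(0.727/0.817) + 0.273*log2(0.273/0.183) = 0.0351

0.0351 bits


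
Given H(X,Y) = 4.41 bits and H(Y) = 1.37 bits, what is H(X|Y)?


H(X|Y) = H(X,Y) - H(Y) = 4.41 - 1.37 = 3.04

3.04 bits


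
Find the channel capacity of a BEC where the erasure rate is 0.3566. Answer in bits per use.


C = 1 - epsilon = 1 - 0.3566 = 0.6434

0.6434 bits


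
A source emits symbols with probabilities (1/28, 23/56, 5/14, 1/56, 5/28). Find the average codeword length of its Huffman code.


Huffman construction (repeatedly merge the two least-probable nodes; each merge adds 1 bit to every symbol beneath it): 1/56 + 1/28 = 3/56; 3/56 + 5/28 = 13/56; 13/56 + 5/14 = 33/56; 23/56 + 33/56 = 1. Resulting codeword lengths (in the order the probabilities were given): (4, 1, 2, 4, 3). L_avg = sum(p_i * l_i) = 1/28*4 + 23/56*1 + 5/14*2 + 1/56*4 + 5/28*3 = 15/8 = 1.875

1.875 bits


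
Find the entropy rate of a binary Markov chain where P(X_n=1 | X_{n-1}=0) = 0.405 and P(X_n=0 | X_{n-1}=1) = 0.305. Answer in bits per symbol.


Stationary distribution: pi_0 = p10/(p01+p10) = 0.4296, pi_1 = 0.5704. Entropy rate H' = pi_0*H(p01) + pi_1*H(p10) = 0.4296*0.9738 + 0.5704*0.8873 = 0.9245

0.9245 bits/symbol


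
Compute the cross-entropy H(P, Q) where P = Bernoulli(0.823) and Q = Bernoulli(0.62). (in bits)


H(P,Q) = -p*log2(q) - (1-p)*log2(1-q). -0.823*log2(0.62) = 0.567590; -0.177*log2(0.38) = 0.247079. H(P,Q) = 0.567590 + 0.247079 = 0.8147

0.8147 bits


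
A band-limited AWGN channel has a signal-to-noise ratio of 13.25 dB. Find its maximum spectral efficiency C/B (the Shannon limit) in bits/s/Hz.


SNR_linear = 10^(13.25/10) = 21.1349; C/B = log2(1 + SNR_linear) = log2(1 + 21.1349) = 4.4683

4.4683 bits/s/Hz


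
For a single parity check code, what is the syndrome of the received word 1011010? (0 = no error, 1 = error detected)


Syndrome = XOR of all bits = 1 XOR 0 XOR 1 XOR 1 XOR 0 XOR 1 XOR 0 = 0

0


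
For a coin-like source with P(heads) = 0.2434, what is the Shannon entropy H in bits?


H = -p*log2(p) - (1-p)*log2(1-p). -0.2434*log2(0.2434) = 0.496195; -0.7566*log2(0.7566) = 0.304454. H = 0.496195 + 0.304454 = 0.8006

0.8006 bits


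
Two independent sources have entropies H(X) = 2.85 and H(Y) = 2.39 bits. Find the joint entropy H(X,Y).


For independent variables, H(X,Y) = H(X) + H(Y) = 2.85 + 2.39 = 5.24

5.24 bits


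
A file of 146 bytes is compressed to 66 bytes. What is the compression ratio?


Ratio = original / compressed = 146 / 66 = 2.2121

2.2121


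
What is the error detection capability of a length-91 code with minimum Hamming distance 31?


Detection capability = d_min - 1 = 31 - 1 = 30

30 errors


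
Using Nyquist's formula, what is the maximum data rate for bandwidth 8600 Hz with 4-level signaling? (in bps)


Rate = 2 * B * log2(M) = 2 * 8600 * 2.0 = 34400.0

34400.0 bps


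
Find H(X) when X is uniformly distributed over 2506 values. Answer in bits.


H = log2(n) = log2(2506) = 11.2912

11.2912 bits


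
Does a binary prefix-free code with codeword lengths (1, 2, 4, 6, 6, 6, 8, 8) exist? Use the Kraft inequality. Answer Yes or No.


Kraft sum = sum(2^(-l_i)) = 0.8672, need <= 1. Result: satisfied (a binary prefix-free code with these lengths exists)

Yes


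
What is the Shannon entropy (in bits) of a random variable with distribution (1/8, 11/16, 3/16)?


H = -sum(p_i * log2(p_i)). Terms: -(1/8)*log2(1/8) = 0.375000; -(11/16)*log2(11/16) = 0.371641; -(3/16)*log2(3/16) = 0.452820. H = 0.375000 + 0.371641 + 0.452820 = 1.1995

1.1995 bits


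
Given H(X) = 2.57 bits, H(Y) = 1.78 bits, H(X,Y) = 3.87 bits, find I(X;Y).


I(X;Y) = H(X) + H(Y) - H(X,Y) = 2.57 + 1.78 - 3.87 = 0.48

0.48 bits


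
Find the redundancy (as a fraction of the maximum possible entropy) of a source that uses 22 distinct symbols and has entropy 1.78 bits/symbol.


H_max = log2(K) = log2(22) = 4.4594 bits/symbol. Redundancy = 1 - H/H_max = 1 - 1.78/4.4594 = 1 - 0.3992 = 0.6008

0.6008


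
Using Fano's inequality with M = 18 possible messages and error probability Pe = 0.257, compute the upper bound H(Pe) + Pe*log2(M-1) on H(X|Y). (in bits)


H(Pe) = -Pe*log2(Pe) - (1-Pe)*log2(1-Pe) = -0.257*log2(0.257) - 0.743*log2(0.743) = 0.503761 + 0.318424 = 0.8222. Pe*log2(M-1) = 0.257*log2(17) = 1.050478. Bound = H(Pe) + Pe*log2(M-1) = 0.503761 + 0.318424 + 1.050478 = 1.8727

1.8727 bits


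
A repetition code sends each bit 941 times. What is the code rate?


Rate = k/n = 1/941

1/941


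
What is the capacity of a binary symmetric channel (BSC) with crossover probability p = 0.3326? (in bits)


H(p) = -p*log2(p) - (1-p)*log2(1-p) = -0.3326*log2(0.3326) - 0.6674*log2(0.6674) = 0.528215 + 0.389345 = 0.9176. C = 1 - H(p) = 1 - 0.9176 = 0.0824

0.0824 bits


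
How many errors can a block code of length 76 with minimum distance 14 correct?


Correction capability = floor((d-1)/2) = floor((14-1)/2) = 6

6 errors


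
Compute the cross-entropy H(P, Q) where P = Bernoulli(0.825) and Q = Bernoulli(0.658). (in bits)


H(P,Q) = -p*log2(q) - (1-p)*log2(1-q). -0.825*log2(0.658) = 0.498168; -0.175*log2(0.342) = 0.270888. H(P,Q) = 0.498168 + 0.270888 = 0.7691

0.7691 bits


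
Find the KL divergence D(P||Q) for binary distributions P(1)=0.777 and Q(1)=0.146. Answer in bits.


KL = p*log2(p/q) + (1-p)*log2((1-p)/(1-q)) = 0.777*log2(0.777/0.146) + 0.223*log2(0.223/0.854) = 1.4421

1.4421 bits


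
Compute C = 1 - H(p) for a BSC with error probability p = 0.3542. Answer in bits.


H(p) = -p*log2(p) - (1-p)*log2(1-p) = -0.3542*log2(0.3542) - 0.6458*log2(0.6458) = 0.530366 + 0.407397 = 0.9378. C = 1 - H(p) = 1 - 0.9378 = 0.0622

0.0622 bits


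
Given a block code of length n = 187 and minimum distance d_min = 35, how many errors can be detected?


Detection capability = d_min - 1 = 35 - 1 = 34

34 errors


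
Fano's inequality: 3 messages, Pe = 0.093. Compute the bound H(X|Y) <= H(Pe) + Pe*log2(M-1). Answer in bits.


H(Pe) = -Pe*log2(Pe) - (1-Pe)*log2(1-Pe) = -0.093*log2(0.093) - 0.907*log2(0.907) = 0.318676 + 0.127729 = 0.4464. Pe*log2(M-1) = 0.093*log2(2) = 0.093000. Bound = H(Pe) + Pe*log2(M-1) = 0.318676 + 0.127729 + 0.093000 = 0.5394

0.5394 bits


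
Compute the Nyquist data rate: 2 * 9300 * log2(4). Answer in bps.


Rate = 2 * B * log2(M) = 2 * 9300 * 2.0 = 37200.0

37200.0 bps


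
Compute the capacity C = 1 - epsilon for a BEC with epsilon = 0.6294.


C = 1 - epsilon = 1 - 0.6294 = 0.3706

0.3706 bits


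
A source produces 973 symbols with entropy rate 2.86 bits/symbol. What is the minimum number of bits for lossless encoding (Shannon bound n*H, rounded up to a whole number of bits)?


Minimum bits >= n * H = 973 * 2.86 = 2782.78, rounded up to a whole number of bits = 2783

2783 bits


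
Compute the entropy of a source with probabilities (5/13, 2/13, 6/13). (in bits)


H = -sum(p_i * log2(p_i)). Terms: -(5/13)*log2(5/13) = 0.530197; -(2/13)*log2(2/13) = 0.415452; -(6/13)*log2(6/13) = 0.514836. H = 0.530197 + 0.415452 + 0.514836 = 1.4605

1.4605 bits


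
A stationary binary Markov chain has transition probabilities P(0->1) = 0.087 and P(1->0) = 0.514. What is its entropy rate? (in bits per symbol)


Stationary distribution: pi_0 = p10/(p01+p10) = 0.8552, pi_1 = 0.1448. Entropy rate H' = pi_0*H(p01) + pi_1*H(p10) = 0.8552*0.4264 + 0.1448*0.9994 = 0.5093

0.5093 bits/symbol


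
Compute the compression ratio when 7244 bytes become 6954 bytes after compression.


Ratio = original / compressed = 7244 / 6954 = 1.0417

1.0417


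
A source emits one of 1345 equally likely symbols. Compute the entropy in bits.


H = log2(n) = log2(1345) = 10.3934

10.3934 bits


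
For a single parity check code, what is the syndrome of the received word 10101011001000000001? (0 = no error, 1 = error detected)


Syndrome = XOR of all bits = 1 XOR 0 XOR 1 XOR 0 XOR 1 XOR 0 XOR 1 XOR 1 XOR 0 XOR 0 XOR 1 XOR 0 XOR 0 XOR 0 XOR 0 XOR 0 XOR 0 XOR 0 XOR 0 XOR 1 = 1

1


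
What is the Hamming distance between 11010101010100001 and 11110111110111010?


Count differing positions: . . ^ . . . ^ . ^ . . . ^ ^ . ^ ^ = 7 differences

7


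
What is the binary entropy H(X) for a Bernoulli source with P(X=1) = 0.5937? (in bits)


H = -p*log2(p) - (1-p)*log2(1-p). -0.5937*log2(0.5937) = 0.446578; -0.4063*log2(0.4063) = 0.527939. H = 0.446578 + 0.527939 = 0.9745

0.9745 bits


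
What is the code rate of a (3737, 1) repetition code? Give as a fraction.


Rate = k/n = 1/3737

1/3737


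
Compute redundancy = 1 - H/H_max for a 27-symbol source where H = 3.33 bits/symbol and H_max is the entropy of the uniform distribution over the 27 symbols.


H_max = log2(K) = log2(27) = 4.7549 bits/symbol. Redundancy = 1 - H/H_max = 1 - 3.33/4.7549 = 1 - 0.7003 = 0.2997

0.2997


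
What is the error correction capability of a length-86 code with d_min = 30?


Correction capability = floor((d-1)/2) = floor((30-1)/2) = 14

14 errors


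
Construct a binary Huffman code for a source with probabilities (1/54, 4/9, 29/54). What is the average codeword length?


Huffman construction (repeatedly merge the two least-probable nodes; each merge adds 1 bit to every symbol beneath it): 1/54 + 4/9 = 25/54; 25/54 + 29/54 = 1. Resulting codeword lengths (in the order the probabilities were given): (2, 2, 1). L_avg = sum(p_i * l_i) = 1/54*2 + 4/9*2 + 29/54*1 = 79/54 = 1.463

1.463 bits


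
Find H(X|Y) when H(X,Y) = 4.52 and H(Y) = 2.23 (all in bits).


H(X|Y) = H(X,Y) - H(Y) = 4.52 - 2.23 = 2.29

2.29 bits


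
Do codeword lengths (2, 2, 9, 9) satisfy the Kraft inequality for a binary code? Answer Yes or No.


Kraft sum = sum(2^(-l_i)) = 0.5039, need <= 1. Result: satisfied (a binary prefix-free code with these lengths exists)

Yes


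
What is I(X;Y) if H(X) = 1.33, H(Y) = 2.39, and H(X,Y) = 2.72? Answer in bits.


I(X;Y) = H(X) + H(Y) - H(X,Y) = 1.33 + 2.39 - 2.72 = 1.0

1.0 bits


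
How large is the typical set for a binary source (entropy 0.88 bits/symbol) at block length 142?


log2|A_typical| = nH = 142 * 0.88 = 124.96, so |A_typical| ~ 2^124.96 = 4.137e+37

4.137e+37


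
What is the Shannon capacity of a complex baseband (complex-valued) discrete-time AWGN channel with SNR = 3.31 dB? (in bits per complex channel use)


SNR_linear = 10^(3.31/10) = 2.1429; C = log2(1 + SNR_linear) = log2(1 + 2.1429) = 1.6521

1.6521 bits/channel use


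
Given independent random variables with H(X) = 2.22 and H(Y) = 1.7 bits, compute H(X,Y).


For independent variables, H(X,Y) = H(X) + H(Y) = 2.22 + 1.7 = 3.92

3.92 bits


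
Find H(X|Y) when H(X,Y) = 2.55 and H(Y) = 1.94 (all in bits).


H(X|Y) = H(X,Y) - H(Y) = 2.55 - 1.94 = 0.61

0.61 bits


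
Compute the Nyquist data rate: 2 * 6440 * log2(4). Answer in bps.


Rate = 2 * B * log2(M) = 2 * 6440 * 2.0 = 25760.0

25760.0 bps


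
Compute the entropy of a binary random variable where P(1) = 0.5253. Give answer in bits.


H = -p*log2(p) - (1-p)*log2(1-p). -0.5253*log2(0.5253) = 0.487892; -0.4747*log2(0.4747) = 0.510261. H = 0.487892 + 0.510261 = 0.9982

0.9982 bits


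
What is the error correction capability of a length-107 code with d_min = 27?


Correction capability = floor((d-1)/2) = floor((27-1)/2) = 13

13 errors


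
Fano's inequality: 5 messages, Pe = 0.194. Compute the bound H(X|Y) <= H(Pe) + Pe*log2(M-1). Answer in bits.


H(Pe) = -Pe*log2(Pe) - (1-Pe)*log2(1-Pe) = -0.194*log2(0.194) - 0.806*log2(0.806) = 0.458979 + 0.250785 = 0.7098. Pe*log2(M-1) = 0.194*log2(4) = 0.388000. Bound = H(Pe) + Pe*log2(M-1) = 0.458979 + 0.250785 + 0.388000 = 1.0978

1.0978 bits


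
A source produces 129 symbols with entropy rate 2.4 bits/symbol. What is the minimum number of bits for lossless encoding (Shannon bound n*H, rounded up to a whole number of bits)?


Minimum bits >= n * H = 129 * 2.4 = 309.6, rounded up to a whole number of bits = 310

310 bits


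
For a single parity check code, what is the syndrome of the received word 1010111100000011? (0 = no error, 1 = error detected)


Syndrome = XOR of all bits = 1 XOR 0 XOR 1 XOR 0 XOR 1 XOR 1 XOR 1 XOR 1 XOR 0 XOR 0 XOR 0 XOR 0 XOR 0 XOR 0 XOR 1 XOR 1 = 0

0


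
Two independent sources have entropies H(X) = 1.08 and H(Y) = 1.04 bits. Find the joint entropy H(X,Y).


For independent variables, H(X,Y) = H(X) + H(Y) = 1.08 + 1.04 = 2.12

2.12 bits


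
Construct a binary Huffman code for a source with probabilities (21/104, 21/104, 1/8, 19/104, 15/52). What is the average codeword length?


Huffman construction (repeatedly merge the two least-probable nodes; each merge adds 1 bit to every symbol beneath it): 1/8 + 19/104 = 4/13; 21/104 + 21/104 = 21/52; 15/52 + 4/13 = 31/52; 21/52 + 31/52 = 1. Resulting codeword lengths (in the order the probabilities were given): (2, 2, 3, 3, 2). L_avg = sum(p_i * l_i) = 21/104*2 + 21/104*2 + 1/8*3 + 19/104*3 + 15/52*2 = 30/13 = 2.3077

2.3077 bits


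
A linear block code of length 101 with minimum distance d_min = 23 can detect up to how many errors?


Detection capability = d_min - 1 = 23 - 1 = 22

22 errors


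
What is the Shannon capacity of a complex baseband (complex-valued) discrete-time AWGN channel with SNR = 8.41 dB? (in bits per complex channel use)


SNR_linear = 10^(8.41/10) = 6.9343; C = log2(1 + SNR_linear) = log2(1 + 6.9343) = 2.9881

2.9881 bits/channel use


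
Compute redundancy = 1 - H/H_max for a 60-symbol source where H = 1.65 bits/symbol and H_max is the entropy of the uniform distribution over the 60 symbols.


H_max = log2(K) = log2(60) = 5.9069 bits/symbol. Redundancy = 1 - H/H_max = 1 - 1.65/5.9069 = 1 - 0.2793 = 0.7207

0.7207


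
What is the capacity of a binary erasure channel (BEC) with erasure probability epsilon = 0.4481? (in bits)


C = 1 - epsilon = 1 - 0.4481 = 0.5519

0.5519 bits


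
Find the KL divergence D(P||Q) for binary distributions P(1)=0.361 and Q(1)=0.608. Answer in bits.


KL = p*log2(p/q) + (1-p)*log2((1-p)/(1-q)) = 0.361*log2(0.361/0.608) + 0.639*log2(0.639/0.392) = 0.179

0.179 bits


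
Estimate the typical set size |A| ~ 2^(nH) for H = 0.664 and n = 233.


log2|A_typical| = nH = 233 * 0.664 = 154.712, so |A_typical| ~ 2^154.712 = 3.741e+46

3.741e+46


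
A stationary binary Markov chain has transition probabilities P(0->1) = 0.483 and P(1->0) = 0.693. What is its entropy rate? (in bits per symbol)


Stationary distribution: pi_0 = p10/(p01+p10) = 0.5893, pi_1 = 0.4107. Entropy rate H' = pi_0*H(p01) + pi_1*H(p10) = 0.5893*0.9992 + 0.4107*0.8897 = 0.9542

0.9542 bits/symbol


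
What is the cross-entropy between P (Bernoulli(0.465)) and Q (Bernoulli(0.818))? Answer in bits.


H(P,Q) = -p*log2(q) - (1-p)*log2(1-q). -0.465*log2(0.818) = 0.134770; -0.535*log2(0.182) = 1.315024. H(P,Q) = 0.134770 + 1.315024 = 1.4498

1.4498 bits


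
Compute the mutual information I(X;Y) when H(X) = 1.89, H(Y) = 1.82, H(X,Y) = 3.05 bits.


I(X;Y) = H(X) + H(Y) - H(X,Y) = 1.89 + 1.82 - 3.05 = 0.66

0.66 bits


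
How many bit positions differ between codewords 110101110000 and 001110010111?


Count differing positions: ^ ^ ^ . ^ ^ ^ . . ^ ^ ^ = 9 differences

9


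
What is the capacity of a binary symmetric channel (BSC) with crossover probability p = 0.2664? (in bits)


H(p) = -p*log2(p) - (1-p)*log2(1-p) = -0.2664*log2(0.2664) - 0.7336*log2(0.7336) = 0.508380 + 0.327871 = 0.8363. C = 1 - H(p) = 1 - 0.8363 = 0.1637

0.1637 bits


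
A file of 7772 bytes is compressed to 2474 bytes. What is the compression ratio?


Ratio = original / compressed = 7772 / 2474 = 3.1415

3.1415


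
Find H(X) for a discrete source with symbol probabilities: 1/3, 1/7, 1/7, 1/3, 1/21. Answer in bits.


H = -sum(p_i * log2(p_i)). Terms: -(1/3)*log2(1/3) = 0.528321; -(1/7)*log2(1/7) = 0.401051; -(1/7)*log2(1/7) = 0.401051; -(1/3)*log2(1/3) = 0.528321; -(1/21)*log2(1/21) = 0.209158. H = 0.528321 + 0.401051 + 0.401051 + 0.528321 + 0.209158 = 2.0679

2.0679 bits


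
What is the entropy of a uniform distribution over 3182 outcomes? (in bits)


H = log2(n) = log2(3182) = 11.6357

11.6357 bits


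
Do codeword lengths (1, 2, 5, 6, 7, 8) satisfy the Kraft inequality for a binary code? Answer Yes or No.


Kraft sum = sum(2^(-l_i)) = 0.8086, need <= 1. Result: satisfied (a binary prefix-free code with these lengths exists)

Yes


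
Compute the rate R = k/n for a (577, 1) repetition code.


Rate = k/n = 1/577

1/577


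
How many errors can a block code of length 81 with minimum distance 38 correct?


Correction capability = floor((d-1)/2) = floor((38-1)/2) = 18

18 errors


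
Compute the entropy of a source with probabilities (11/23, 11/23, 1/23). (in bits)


H = -sum(p_i * log2(p_i)). Terms: -(11/23)*log2(11/23) = 0.508932; -(11/23)*log2(11/23) = 0.508932; -(1/23)*log2(1/23) = 0.196677. H = 0.508932 + 0.508932 + 0.196677 = 1.2145

1.2145 bits


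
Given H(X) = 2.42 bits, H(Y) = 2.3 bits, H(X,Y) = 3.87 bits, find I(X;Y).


I(X;Y) = H(X) + H(Y) - H(X,Y) = 2.42 + 2.3 - 3.87 = 0.85

0.85 bits


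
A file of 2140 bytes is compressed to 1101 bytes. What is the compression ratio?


Ratio = original / compressed = 2140 / 1101 = 1.9437

1.9437


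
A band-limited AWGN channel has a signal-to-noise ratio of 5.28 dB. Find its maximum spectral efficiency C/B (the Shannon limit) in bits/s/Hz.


SNR_linear = 10^(5.28/10) = 3.3729; C/B = log2(1 + SNR_linear) = log2(1 + 3.3729) = 2.1286

2.1286 bits/s/Hz


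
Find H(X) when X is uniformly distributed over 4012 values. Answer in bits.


H = log2(n) = log2(4012) = 11.9701

11.9701 bits


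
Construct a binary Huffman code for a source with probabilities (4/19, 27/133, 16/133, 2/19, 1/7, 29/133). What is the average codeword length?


Huffman construction (repeatedly merge the two least-probable nodes; each merge adds 1 bit to every symbol beneath it): 2/19 + 16/133 = 30/133; 1/7 + 27/133 = 46/133; 4/19 + 29/133 = 3/7; 30/133 + 46/133 = 4/7; 3/7 + 4/7 = 1. Resulting codeword lengths (in the order the probabilities were given): (2, 3, 3, 3, 3, 2). L_avg = sum(p_i * l_i) = 4/19*2 + 27/133*3 + 16/133*3 + 2/19*3 + 1/7*3 + 29/133*2 = 18/7 = 2.5714

2.5714 bits


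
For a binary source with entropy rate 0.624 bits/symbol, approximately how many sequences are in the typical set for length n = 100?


log2|A_typical| = nH = 100 * 0.624 = 62.4, so |A_typical| ~ 2^62.4 = 6.085e+18

6.085e+18


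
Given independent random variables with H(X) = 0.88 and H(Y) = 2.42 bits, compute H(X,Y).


For independent variables, H(X,Y) = H(X) + H(Y) = 0.88 + 2.42 = 3.3

3.3 bits


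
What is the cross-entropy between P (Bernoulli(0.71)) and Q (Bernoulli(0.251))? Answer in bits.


H(P,Q) = -p*log2(q) - (1-p)*log2(1-q). -0.71*log2(0.251) = 1.415911; -0.29*log2(0.749) = 0.120919. H(P,Q) = 1.415911 + 0.120919 = 1.5368

1.5368 bits


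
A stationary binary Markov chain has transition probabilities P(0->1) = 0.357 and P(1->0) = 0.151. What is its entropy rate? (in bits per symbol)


Stationary distribution: pi_0 = p10/(p01+p10) = 0.2972, pi_1 = 0.7028. Entropy rate H' = pi_0*H(p01) + pi_1*H(p10) = 0.2972*0.9402 + 0.7028*0.6123 = 0.7098

0.7098 bits/symbol


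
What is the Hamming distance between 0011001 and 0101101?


Count differing positions: . ^ ^ . ^ . . = 3 differences

3


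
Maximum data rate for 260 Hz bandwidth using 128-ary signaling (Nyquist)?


Rate = 2 * B * log2(M) = 2 * 260 * 7.0 = 3640.0

3640.0 bps


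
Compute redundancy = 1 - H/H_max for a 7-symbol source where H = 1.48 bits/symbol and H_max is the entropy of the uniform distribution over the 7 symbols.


H_max = log2(K) = log2(7) = 2.8074 bits/symbol. Redundancy = 1 - H/H_max = 1 - 1.48/2.8074 = 1 - 0.5272 = 0.4728

0.4728


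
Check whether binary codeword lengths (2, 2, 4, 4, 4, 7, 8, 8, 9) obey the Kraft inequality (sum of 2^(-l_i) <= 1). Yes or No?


Kraft sum = sum(2^(-l_i)) = 0.7051, need <= 1. Result: satisfied (a binary prefix-free code with these lengths exists)

Yes


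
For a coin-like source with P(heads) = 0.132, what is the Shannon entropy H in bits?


H = -p*log2(p) - (1-p)*log2(1-p). -0.132*log2(0.132) = 0.385624; -0.868*log2(0.868) = 0.177274. H = 0.385624 + 0.177274 = 0.5629

0.5629 bits


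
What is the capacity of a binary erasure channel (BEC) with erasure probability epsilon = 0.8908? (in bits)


C = 1 - epsilon = 1 - 0.8908 = 0.1092

0.1092 bits


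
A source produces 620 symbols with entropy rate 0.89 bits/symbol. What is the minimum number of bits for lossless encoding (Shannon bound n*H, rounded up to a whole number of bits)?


Minimum bits >= n * H = 620 * 0.89 = 551.8, rounded up to a whole number of bits = 552

552 bits


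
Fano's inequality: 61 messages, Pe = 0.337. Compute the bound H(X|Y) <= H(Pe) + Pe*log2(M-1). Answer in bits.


H(Pe) = -Pe*log2(Pe) - (1-Pe)*log2(1-Pe) = -0.337*log2(0.337) - 0.663*log2(0.663) = 0.528813 + 0.393105 = 0.9219. Pe*log2(M-1) = 0.337*log2(60) = 1.990622. Bound = H(Pe) + Pe*log2(M-1) = 0.528813 + 0.393105 + 1.990622 = 2.9125

2.9125 bits


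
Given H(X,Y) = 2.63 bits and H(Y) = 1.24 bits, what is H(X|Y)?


H(X|Y) = H(X,Y) - H(Y) = 2.63 - 1.24 = 1.39

1.39 bits


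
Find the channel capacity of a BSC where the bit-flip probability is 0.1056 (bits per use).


H(p) = -p*log2(p) - (1-p)*log2(1-p) = -0.1056*log2(0.1056) - 0.8944*log2(0.8944) = 0.342494 + 0.144005 = 0.4865. C = 1 - H(p) = 1 - 0.4865 = 0.5135

0.5135 bits


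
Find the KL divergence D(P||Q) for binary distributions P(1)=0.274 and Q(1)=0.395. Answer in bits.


KL = p*log2(p/q) + (1-p)*log2((1-p)/(1-q)) = 0.274*log2(0.274/0.395) + 0.726*log2(0.726/0.605) = 0.0464

0.0464 bits


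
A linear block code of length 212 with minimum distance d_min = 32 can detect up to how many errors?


Detection capability = d_min - 1 = 32 - 1 = 31

31 errors


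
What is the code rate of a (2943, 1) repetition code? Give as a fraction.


Rate = k/n = 1/2943

1/2943


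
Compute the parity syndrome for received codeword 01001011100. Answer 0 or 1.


Syndrome = XOR of all bits = 0 XOR 1 XOR 0 XOR 0 XOR 1 XOR 0 XOR 1 XOR 1 XOR 1 XOR 0 XOR 0 = 1

1


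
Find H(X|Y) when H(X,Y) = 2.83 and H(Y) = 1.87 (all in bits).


H(X|Y) = H(X,Y) - H(Y) = 2.83 - 1.87 = 0.96

0.96 bits


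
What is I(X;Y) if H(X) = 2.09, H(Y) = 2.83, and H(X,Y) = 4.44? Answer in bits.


I(X;Y) = H(X) + H(Y) - H(X,Y) = 2.09 + 2.83 - 4.44 = 0.48

0.48 bits


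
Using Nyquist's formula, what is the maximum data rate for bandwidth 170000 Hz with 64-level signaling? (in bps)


Rate = 2 * B * log2(M) = 2 * 170000 * 6.0 = 2040000.0

2040000.0 bps


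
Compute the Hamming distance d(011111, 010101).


Count differing positions: . . ^ . ^ . = 2 differences

2


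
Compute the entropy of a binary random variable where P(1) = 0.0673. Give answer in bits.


H = -p*log2(p) - (1-p)*log2(1-p). -0.0673*log2(0.0673) = 0.262016; -0.9327*log2(0.9327) = 0.093750. H = 0.262016 + 0.093750 = 0.3558

0.3558 bits


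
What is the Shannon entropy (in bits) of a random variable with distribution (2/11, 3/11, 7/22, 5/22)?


H = -sum(p_i * log2(p_i)). Terms: -(2/11)*log2(2/11) = 0.447169; -(3/11)*log2(3/11) = 0.511219; -(7/22)*log2(7/22) = 0.525661; -(5/22)*log2(5/22) = 0.485796. H = 0.447169 + 0.511219 + 0.525661 + 0.485796 = 1.9698

1.9698 bits


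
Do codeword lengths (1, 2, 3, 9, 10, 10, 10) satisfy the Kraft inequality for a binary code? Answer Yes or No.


Kraft sum = sum(2^(-l_i)) = 0.8799, need <= 1. Result: satisfied (a binary prefix-free code with these lengths exists)

Yes


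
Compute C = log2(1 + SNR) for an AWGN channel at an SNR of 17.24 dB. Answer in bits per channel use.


SNR_linear = 10^(17.24/10) = 52.9663; C = log2(1 + SNR_linear) = log2(1 + 52.9663) = 5.754

5.754 bits/channel use


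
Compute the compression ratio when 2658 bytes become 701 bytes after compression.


Ratio = original / compressed = 2658 / 701 = 3.7917

3.7917


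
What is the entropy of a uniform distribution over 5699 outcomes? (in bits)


H = log2(n) = log2(5699) = 12.4765

12.4765 bits


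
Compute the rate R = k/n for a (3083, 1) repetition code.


Rate = k/n = 1/3083

1/3083


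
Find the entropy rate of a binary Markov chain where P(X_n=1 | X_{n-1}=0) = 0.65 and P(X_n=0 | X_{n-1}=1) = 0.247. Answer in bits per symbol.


Stationary distribution: pi_0 = p10/(p01+p10) = 0.2754, pi_1 = 0.7246. Entropy rate H' = pi_0*H(p01) + pi_1*H(p10) = 0.2754*0.9341 + 0.7246*0.8065 = 0.8416

0.8416 bits/symbol


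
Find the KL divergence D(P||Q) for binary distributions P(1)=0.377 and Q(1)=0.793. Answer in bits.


KL = p*log2(p/q) + (1-p)*log2((1-p)/(1-q)) = 0.377*log2(0.377/0.793) + 0.623*log2(0.623/0.207) = 0.5859

0.5859 bits


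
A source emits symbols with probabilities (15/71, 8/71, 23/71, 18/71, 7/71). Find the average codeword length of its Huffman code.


Huffman construction (repeatedly merge the two least-probable nodes; each merge adds 1 bit to every symbol beneath it): 7/71 + 8/71 = 15/71; 15/71 + 15/71 = 30/71; 18/71 + 23/71 = 41/71; 30/71 + 41/71 = 1. Resulting codeword lengths (in the order the probabilities were given): (2, 3, 2, 2, 3). L_avg = sum(p_i * l_i) = 15/71*2 + 8/71*3 + 23/71*2 + 18/71*2 + 7/71*3 = 157/71 = 2.2113

2.2113 bits


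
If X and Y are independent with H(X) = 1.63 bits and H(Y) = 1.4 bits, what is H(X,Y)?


For independent variables, H(X,Y) = H(X) + H(Y) = 1.63 + 1.4 = 3.03

3.03 bits


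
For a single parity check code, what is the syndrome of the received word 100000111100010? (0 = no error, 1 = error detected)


Syndrome = XOR of all bits = 1 XOR 0 XOR 0 XOR 0 XOR 0 XOR 0 XOR 1 XOR 1 XOR 1 XOR 1 XOR 0 XOR 0 XOR 0 XOR 1 XOR 0 = 0

0


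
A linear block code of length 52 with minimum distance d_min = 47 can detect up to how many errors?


Detection capability = d_min - 1 = 47 - 1 = 46

46 errors


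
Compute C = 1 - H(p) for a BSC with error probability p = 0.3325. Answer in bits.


H(p) = -p*log2(p) - (1-p)*log2(1-p) = -0.3325*log2(0.3325) - 0.6675*log2(0.6675) = 0.528201 + 0.389259 = 0.9175. C = 1 - H(p) = 1 - 0.9175 = 0.0825

0.0825 bits


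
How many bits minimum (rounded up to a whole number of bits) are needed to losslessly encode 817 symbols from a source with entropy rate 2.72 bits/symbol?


Minimum bits >= n * H = 817 * 2.72 = 2222.24, rounded up to a whole number of bits = 2223

2223 bits


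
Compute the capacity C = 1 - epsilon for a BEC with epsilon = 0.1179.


C = 1 - epsilon = 1 - 0.1179 = 0.8821

0.8821 bits


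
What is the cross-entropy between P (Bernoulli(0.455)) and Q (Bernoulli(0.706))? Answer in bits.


H(P,Q) = -p*log2(q) - (1-p)*log2(1-q). -0.455*log2(0.706) = 0.228528; -0.545*log2(0.294) = 0.962531. H(P,Q) = 0.228528 + 0.962531 = 1.1911

1.1911 bits


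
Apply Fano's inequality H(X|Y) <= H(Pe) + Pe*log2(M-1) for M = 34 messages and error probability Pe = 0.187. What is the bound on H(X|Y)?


H(Pe) = -Pe*log2(Pe) - (1-Pe)*log2(1-Pe) = -0.187*log2(0.187) - 0.813*log2(0.813) = 0.452332 + 0.242821 = 0.6952. Pe*log2(M-1) = 0.187*log2(33) = 0.943302. Bound = H(Pe) + Pe*log2(M-1) = 0.452332 + 0.242821 + 0.943302 = 1.6385

1.6385 bits


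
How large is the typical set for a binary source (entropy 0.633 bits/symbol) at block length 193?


log2|A_typical| = nH = 193 * 0.633 = 122.169, so |A_typical| ~ 2^122.169 = 5.978e+36

5.978e+36


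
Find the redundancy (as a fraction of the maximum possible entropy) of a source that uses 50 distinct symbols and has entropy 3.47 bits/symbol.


H_max = log2(K) = log2(50) = 5.6439 bits/symbol. Redundancy = 1 - H/H_max = 1 - 3.47/5.6439 = 1 - 0.6148 = 0.3852

0.3852


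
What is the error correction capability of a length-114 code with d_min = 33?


Correction capability = floor((d-1)/2) = floor((33-1)/2) = 16

16 errors


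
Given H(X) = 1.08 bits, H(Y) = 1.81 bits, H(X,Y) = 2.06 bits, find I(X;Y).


I(X;Y) = H(X) + H(Y) - H(X,Y) = 1.08 + 1.81 - 2.06 = 0.83

0.83 bits


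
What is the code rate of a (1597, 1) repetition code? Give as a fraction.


Rate = k/n = 1/1597

1/1597


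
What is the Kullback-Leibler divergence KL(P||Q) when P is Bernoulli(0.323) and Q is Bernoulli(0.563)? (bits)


KL = p*log2(p/q) + (1-p)*log2((1-p)/(1-q)) = 0.323*log2(0.323/0.563) + 0.677*log2(0.677/0.437) = 0.1686

0.1686 bits


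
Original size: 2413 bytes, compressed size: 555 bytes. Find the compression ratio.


Ratio = original / compressed = 2413 / 555 = 4.3477

4.3477


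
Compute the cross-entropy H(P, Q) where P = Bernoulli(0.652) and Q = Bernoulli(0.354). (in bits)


H(P,Q) = -p*log2(q) - (1-p)*log2(1-q). -0.652*log2(0.354) = 0.976813; -0.348*log2(0.646) = 0.219377. H(P,Q) = 0.976813 + 0.219377 = 1.1962

1.1962 bits


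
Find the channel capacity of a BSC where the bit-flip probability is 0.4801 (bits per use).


H(p) = -p*log2(p) - (1-p)*log2(1-p) = -0.4801*log2(0.4801) - 0.5199*log2(0.5199) = 0.508231 + 0.490626 = 0.9989. C = 1 - H(p) = 1 - 0.9989 = 0.0011

0.0011 bits


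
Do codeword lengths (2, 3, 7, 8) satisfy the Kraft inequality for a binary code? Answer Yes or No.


Kraft sum = sum(2^(-l_i)) = 0.3867, need <= 1. Result: satisfied (a binary prefix-free code with these lengths exists)

Yes


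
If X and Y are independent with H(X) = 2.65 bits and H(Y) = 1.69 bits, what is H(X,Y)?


For independent variables, H(X,Y) = H(X) + H(Y) = 2.65 + 1.69 = 4.34

4.34 bits


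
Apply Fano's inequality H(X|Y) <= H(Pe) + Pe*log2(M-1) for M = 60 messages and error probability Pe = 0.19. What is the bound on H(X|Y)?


H(Pe) = -Pe*log2(Pe) - (1-Pe)*log2(1-Pe) = -0.19*log2(0.19) - 0.81*log2(0.81) = 0.455226 + 0.246245 = 0.7015. Pe*log2(M-1) = 0.19*log2(59) = 1.117702. Bound = H(Pe) + Pe*log2(M-1) = 0.455226 + 0.246245 + 1.117702 = 1.8192

1.8192 bits


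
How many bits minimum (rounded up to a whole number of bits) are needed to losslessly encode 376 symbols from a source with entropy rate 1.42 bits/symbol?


Minimum bits >= n * H = 376 * 1.42 = 533.92, rounded up to a whole number of bits = 534

534 bits


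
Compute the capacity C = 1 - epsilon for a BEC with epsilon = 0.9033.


C = 1 - epsilon = 1 - 0.9033 = 0.0967

0.0967 bits


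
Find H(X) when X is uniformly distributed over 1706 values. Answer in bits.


H = log2(n) = log2(1706) = 10.7364

10.7364 bits


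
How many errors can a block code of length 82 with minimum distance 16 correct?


Correction capability = floor((d-1)/2) = floor((16-1)/2) = 7

7 errors


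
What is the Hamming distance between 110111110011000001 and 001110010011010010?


Count differing positions: ^ ^ ^ . . ^ ^ . . . . . . ^ . . ^ ^ = 8 differences

8


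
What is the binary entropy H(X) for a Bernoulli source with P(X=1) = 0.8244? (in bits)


H = -p*log2(p) - (1-p)*log2(1-p). -0.8244*log2(0.8244) = 0.229664; -0.1756*log2(0.1756) = 0.440692. H = 0.229664 + 0.440692 = 0.6704

0.6704 bits


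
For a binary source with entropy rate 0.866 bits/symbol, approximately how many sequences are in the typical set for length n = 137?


log2|A_typical| = nH = 137 * 0.866 = 118.642, so |A_typical| ~ 2^118.642 = 5.186e+35

5.186e+35


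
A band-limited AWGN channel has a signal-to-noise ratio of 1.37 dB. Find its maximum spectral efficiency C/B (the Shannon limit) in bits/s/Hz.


SNR_linear = 10^(1.37/10) = 1.3709; C/B = log2(1 + SNR_linear) = log2(1 + 1.3709) = 1.2454

1.2454 bits/s/Hz


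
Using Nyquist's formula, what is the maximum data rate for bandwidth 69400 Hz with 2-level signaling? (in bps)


Rate = 2 * B * log2(M) = 2 * 69400 * 1.0 = 138800.0

138800.0 bps


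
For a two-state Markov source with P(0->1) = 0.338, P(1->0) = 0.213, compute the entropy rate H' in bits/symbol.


Stationary distribution: pi_0 = p10/(p01+p10) = 0.3866, pi_1 = 0.6134. Entropy rate H' = pi_0*H(p01) + pi_1*H(p10) = 0.3866*0.9229 + 0.6134*0.7472 = 0.8151

0.8151 bits/symbol


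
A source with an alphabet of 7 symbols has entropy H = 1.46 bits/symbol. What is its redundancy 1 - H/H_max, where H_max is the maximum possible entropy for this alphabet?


H_max = log2(K) = log2(7) = 2.8074 bits/symbol. Redundancy = 1 - H/H_max = 1 - 1.46/2.8074 = 1 - 0.5201 = 0.4799

0.4799


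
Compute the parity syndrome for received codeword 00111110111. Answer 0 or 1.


Syndrome = XOR of all bits = 0 XOR 0 XOR 1 XOR 1 XOR 1 XOR 1 XOR 1 XOR 0 XOR 1 XOR 1 XOR 1 = 0

0


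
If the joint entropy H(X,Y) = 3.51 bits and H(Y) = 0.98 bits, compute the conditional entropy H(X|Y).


H(X|Y) = H(X,Y) - H(Y) = 3.51 - 0.98 = 2.53

2.53 bits


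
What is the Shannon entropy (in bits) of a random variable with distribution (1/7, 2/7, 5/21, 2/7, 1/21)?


H = -sum(p_i * log2(p_i)). Terms: -(1/7)*log2(1/7) = 0.401051; -(2/7)*log2(2/7) = 0.516387; -(5/21)*log2(5/21) = 0.492950; -(2/7)*log2(2/7) = 0.516387; -(1/21)*log2(1/21) = 0.209158. H = 0.401051 + 0.516387 + 0.492950 + 0.516387 + 0.209158 = 2.1359

2.1359 bits


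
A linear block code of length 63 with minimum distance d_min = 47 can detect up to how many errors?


Detection capability = d_min - 1 = 47 - 1 = 46

46 errors
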